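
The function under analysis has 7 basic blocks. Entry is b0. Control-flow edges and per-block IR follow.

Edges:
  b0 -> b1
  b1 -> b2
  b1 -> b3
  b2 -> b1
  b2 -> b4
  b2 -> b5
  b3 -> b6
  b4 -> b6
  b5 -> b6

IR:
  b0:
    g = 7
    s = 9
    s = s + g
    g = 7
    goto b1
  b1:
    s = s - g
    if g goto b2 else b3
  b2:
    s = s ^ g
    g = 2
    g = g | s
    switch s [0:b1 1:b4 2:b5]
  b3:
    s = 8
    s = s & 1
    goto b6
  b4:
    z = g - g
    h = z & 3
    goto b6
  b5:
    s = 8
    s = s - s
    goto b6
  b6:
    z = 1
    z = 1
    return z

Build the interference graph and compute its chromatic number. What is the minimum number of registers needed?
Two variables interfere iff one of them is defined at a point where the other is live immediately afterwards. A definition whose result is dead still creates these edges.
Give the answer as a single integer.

Answer: 2

Analysis:
Per-block:
  b0: {g,s} / ∅
  b1: {s} / {g,s}
  b2: {g,s} / {g,s}
  b3: {s} / ∅
  b4: {h,z} / {g}
  b5: {s} / ∅
  b6: {z} / ∅

Live sets:
  live b0: ∅→{g,s}
  live b1: {g,s}→{g,s}
  live b2: {g,s}→{g,s}
  live b3: ∅→∅
  live b4: {g}→∅
  live b5: ∅→∅
  live b6: ∅→∅

Conflict graph:
  g: {s}
  h: ∅
  s: {g}
  z: ∅

Chromatic number:
  lower bound: {g,s} mutually conflict ⇒ χ ≥ 2
  assign g→r0 h→r0 s→r1 z→r0 — no edge inside a register ⇒ χ ≤ 2
  χ = 2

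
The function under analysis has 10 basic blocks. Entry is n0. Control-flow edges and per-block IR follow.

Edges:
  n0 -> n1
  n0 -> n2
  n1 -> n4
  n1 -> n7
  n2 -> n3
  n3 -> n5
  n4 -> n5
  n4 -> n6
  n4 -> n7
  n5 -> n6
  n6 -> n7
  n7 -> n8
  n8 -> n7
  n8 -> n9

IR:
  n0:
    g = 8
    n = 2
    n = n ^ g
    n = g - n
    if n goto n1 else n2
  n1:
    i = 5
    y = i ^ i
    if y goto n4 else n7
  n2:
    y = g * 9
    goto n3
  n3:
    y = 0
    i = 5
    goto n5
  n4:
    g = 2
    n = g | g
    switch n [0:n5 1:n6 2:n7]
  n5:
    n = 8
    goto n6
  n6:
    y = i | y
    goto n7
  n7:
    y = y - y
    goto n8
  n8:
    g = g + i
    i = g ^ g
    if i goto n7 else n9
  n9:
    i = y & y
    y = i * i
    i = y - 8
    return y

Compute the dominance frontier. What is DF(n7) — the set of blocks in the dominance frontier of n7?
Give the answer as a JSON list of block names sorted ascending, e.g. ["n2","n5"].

Answer: ["n7"]

Analysis:
idom tree: n1←n0 n2←n0 n3←n2 n4←n1 n5←n0 n6←n0 n7←n0 n8←n7 n9←n8
Join-block Dom:
  n5: preds {n3,n4}: {n0,n2,n3} ∩ {n0,n1,n4} = {n0}; idom=n0
  n6: preds {n4,n5}: {n0,n1,n4} ∩ {n0,n5} = {n0}; idom=n0
  n7: preds {n1,n4,n6,n8}: {n0,n1} ∩ {n0,n1,n4} ∩ {n0,n6} ∩ {n0,n7,n8} = {n0}; idom=n0

DF derivation:
  join n5 pred n3: n3→n2 stop@n0
  join n5 pred n4: n4→n1 stop@n0
  join n6 pred n4: n4→n1 stop@n0
  join n6 pred n5: n5 stop@n0
  join n7 pred n1: n1 stop@n0
  join n7 pred n4: n4→n1 stop@n0
  join n7 pred n6: n6 stop@n0
  join n7 pred n8: n8→n7 stop@n0
  n0: DF=∅
  n1: DF={n5,n6,n7}
  n2: DF={n5}
  n3: DF={n5}
  n4: DF={n5,n6,n7}
  n5: DF={n6}
  n6: DF={n7}
  n7: DF={n7}
  n8: DF={n7}
  n9: DF=∅

DF(n7) = ["n7"]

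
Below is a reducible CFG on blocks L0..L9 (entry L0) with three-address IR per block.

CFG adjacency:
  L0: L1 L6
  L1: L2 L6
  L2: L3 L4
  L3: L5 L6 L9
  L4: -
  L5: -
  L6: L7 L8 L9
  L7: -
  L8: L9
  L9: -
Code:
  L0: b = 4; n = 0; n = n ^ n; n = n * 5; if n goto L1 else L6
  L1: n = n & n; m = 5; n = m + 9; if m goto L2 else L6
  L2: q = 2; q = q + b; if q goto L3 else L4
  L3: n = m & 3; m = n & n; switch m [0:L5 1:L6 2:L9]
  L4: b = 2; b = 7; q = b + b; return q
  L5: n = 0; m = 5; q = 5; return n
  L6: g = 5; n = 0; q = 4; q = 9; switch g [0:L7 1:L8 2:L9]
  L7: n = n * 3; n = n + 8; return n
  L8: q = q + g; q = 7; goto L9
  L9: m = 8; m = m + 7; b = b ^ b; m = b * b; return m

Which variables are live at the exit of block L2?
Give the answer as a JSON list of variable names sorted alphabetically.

Block summaries:
  L0: def={b,n} ue=∅
  L1: def={m,n} ue={n}
  L2: def={q} ue={b}
  L3: def={m,n} ue={m}
  L4: def={b,q} ue=∅
  L5: def={m,n,q} ue=∅
  L6: def={g,n,q} ue=∅
  L7: def={n} ue={n}
  L8: def={q} ue={g,q}
  L9: def={b,m} ue={b}

Liveness:
  live L0: ∅→{b,n}
  live L1: {b,n}→{b,m}
  live L2: {b,m}→{b,m}
  live L3: {b,m}→{b}
  live L4: ∅→∅
  live L5: ∅→∅
  live L6: {b}→{b,g,n,q}
  live L7: {n}→∅
  live L8: {b,g,q}→{b}
  live L9: {b}→∅

live-out(L2) = ["b", "m"]

Answer: ["b", "m"]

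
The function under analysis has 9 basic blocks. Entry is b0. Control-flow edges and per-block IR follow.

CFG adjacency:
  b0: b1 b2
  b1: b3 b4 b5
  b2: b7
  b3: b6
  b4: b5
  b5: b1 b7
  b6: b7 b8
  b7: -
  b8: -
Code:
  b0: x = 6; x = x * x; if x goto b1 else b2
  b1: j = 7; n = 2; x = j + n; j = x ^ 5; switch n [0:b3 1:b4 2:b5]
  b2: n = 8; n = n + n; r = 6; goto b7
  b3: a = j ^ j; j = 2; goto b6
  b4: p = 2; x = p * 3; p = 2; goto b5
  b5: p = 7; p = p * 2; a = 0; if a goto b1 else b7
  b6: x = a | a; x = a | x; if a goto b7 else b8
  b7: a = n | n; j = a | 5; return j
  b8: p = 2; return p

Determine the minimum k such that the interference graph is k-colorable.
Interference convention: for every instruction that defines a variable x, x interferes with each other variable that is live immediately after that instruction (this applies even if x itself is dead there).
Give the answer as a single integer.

def/use:
  b0: {x} / ∅
  b1: {j,n,x} / ∅
  b2: {n,r} / ∅
  b3: {a,j} / {j}
  b4: {p,x} / ∅
  b5: {a,p} / ∅
  b6: {x} / {a}
  b7: {a,j} / {n}
  b8: {p} / ∅

Live sets:
  b0: in=∅ out=∅
  b1: in=∅ out={j,n}
  b2: in=∅ out={n}
  b3: in={j,n} out={a,n}
  b4: in={n} out={n}
  b5: in={n} out={n}
  b6: in={a,n} out={n}
  b7: in={n} out=∅
  b8: in=∅ out=∅

Interference:
  a — {j,n,x}
  j — {a,n}
  n — {a,j,p,r,x}
  p — {n}
  r — {n}
  x — {a,n}

Registers:
  lower bound: {a,j,n} mutually conflict ⇒ χ ≥ 3
  3-colouring: r0={n}  r1={a,p,r}  r2={j,x}
  χ = 3

Answer: 3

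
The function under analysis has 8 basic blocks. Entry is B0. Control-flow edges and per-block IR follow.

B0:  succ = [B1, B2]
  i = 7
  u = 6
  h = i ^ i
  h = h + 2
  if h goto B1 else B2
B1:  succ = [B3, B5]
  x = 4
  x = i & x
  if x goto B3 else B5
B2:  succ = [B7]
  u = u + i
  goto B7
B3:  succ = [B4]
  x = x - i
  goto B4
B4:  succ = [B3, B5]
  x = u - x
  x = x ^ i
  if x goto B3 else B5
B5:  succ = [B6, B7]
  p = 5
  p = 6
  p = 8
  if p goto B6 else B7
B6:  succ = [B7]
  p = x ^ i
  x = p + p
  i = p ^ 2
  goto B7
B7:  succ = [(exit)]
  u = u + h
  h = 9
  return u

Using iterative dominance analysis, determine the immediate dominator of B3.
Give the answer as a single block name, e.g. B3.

Answer: B1

Working:
idom tree: B1←B0 B2←B0 B3←B1 B4←B3 B5←B1 B6←B5 B7←B0
Dom at joins:
  B3: preds {B1,B4}: {B0,B1} ∩ {B0,B1,B3,B4} = {B0,B1}; idom=B1
  B5: preds {B1,B4}: {B0,B1} ∩ {B0,B1,B3,B4} = {B0,B1}; idom=B1
  B7: preds {B2,B5,B6}: {B0,B2} ∩ {B0,B1,B5} ∩ {B0,B1,B5,B6} = {B0}; idom=B0

idom(B3) = B1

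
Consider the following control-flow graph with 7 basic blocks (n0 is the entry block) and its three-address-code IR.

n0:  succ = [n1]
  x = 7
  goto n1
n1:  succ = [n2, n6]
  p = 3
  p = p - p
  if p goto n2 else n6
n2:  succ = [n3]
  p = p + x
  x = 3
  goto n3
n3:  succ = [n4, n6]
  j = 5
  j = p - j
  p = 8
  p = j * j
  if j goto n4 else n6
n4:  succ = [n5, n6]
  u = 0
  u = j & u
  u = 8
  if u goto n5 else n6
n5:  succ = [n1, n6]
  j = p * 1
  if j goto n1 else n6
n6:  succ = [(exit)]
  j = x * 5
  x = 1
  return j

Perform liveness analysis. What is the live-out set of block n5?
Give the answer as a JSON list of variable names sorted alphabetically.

def/use:
  n0 def {x} use ∅
  n1 def {p} use ∅
  n2 def {p,x} use {p,x}
  n3 def {j,p} use {p}
  n4 def {u} use {j}
  n5 def {j} use {p}
  n6 def {j,x} use {x}

Liveness:
  live n0: ∅→{x}
  live n1: {x}→{p,x}
  live n2: {p,x}→{p,x}
  live n3: {p,x}→{j,p,x}
  live n4: {j,p,x}→{p,x}
  live n5: {p,x}→{x}
  live n6: {x}→∅

live-out(n5) = ["x"]

Answer: ["x"]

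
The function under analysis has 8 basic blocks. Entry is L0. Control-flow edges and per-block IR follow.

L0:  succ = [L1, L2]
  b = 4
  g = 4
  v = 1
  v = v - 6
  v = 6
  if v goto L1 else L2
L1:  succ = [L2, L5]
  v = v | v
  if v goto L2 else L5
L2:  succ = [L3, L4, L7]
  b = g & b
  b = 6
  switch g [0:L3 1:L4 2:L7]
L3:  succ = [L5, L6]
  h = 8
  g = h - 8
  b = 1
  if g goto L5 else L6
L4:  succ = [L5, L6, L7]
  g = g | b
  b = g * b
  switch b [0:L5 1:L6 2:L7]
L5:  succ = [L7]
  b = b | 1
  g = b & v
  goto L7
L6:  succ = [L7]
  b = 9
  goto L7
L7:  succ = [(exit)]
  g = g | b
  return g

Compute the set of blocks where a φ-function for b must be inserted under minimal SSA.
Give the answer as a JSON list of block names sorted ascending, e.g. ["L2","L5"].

idom tree: L1←L0 L2←L0 L3←L2 L4←L2 L5←L0 L6←L2 L7←L0
Dom∩ at merges:
  L2: preds {L0,L1}: {L0} ∩ {L0,L1} = {L0}; idom=L0
  L5: preds {L1,L3,L4}: {L0,L1} ∩ {L0,L2,L3} ∩ {L0,L2,L4} = {L0}; idom=L0
  L6: preds {L3,L4}: {L0,L2,L3} ∩ {L0,L2,L4} = {L0,L2}; idom=L2
  L7: preds {L2,L4,L5,L6}: {L0,L2} ∩ {L0,L2,L4} ∩ {L0,L5} ∩ {L0,L2,L6} = {L0}; idom=L0

DF derivation:
  join L2 pred L0: · stop@L0
  join L2 pred L1: L1 stop@L0
  join L5 pred L1: L1 stop@L0
  join L5 pred L3: L3→L2 stop@L0
  join L5 pred L4: L4→L2 stop@L0
  join L6 pred L3: L3 stop@L2
  join L6 pred L4: L4 stop@L2
  join L7 pred L2: L2 stop@L0
  join L7 pred L4: L4→L2 stop@L0
  join L7 pred L5: L5 stop@L0
  join L7 pred L6: L6→L2 stop@L0
  L0: DF=∅
  L1: DF={L2,L5}
  L2: DF={L5,L7}
  L3: DF={L5,L6}
  L4: DF={L5,L6,L7}
  L5: DF={L7}
  L6: DF={L7}
  L7: DF=∅

φ for b: defs {L0,L2,L3,L4,L5,L6}
  DF⁺ = {L5,L6,L7}

Answer: ["L5", "L6", "L7"]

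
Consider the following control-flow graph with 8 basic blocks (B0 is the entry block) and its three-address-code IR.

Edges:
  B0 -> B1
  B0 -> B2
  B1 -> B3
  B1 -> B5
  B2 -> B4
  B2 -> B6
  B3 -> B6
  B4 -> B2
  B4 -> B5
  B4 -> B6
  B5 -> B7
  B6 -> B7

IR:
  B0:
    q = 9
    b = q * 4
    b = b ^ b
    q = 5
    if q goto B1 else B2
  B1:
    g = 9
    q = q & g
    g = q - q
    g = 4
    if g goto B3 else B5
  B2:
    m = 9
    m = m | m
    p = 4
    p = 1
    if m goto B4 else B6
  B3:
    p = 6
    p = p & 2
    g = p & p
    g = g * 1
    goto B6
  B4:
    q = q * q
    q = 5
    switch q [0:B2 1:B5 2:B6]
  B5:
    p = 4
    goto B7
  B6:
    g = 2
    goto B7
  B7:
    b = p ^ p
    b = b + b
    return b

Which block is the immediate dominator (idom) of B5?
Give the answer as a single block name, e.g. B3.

Answer: B0

Working:
idom tree: B1←B0 B2←B0 B3←B1 B4←B2 B5←B0 B6←B0 B7←B0
Dom∩ at merges:
  B2: preds {B0,B4}: {B0} ∩ {B0,B2,B4} = {B0}; idom=B0
  B5: preds {B1,B4}: {B0,B1} ∩ {B0,B2,B4} = {B0}; idom=B0
  B6: preds {B2,B3,B4}: {B0,B2} ∩ {B0,B1,B3} ∩ {B0,B2,B4} = {B0}; idom=B0
  B7: preds {B5,B6}: {B0,B5} ∩ {B0,B6} = {B0}; idom=B0

idom(B5) = B0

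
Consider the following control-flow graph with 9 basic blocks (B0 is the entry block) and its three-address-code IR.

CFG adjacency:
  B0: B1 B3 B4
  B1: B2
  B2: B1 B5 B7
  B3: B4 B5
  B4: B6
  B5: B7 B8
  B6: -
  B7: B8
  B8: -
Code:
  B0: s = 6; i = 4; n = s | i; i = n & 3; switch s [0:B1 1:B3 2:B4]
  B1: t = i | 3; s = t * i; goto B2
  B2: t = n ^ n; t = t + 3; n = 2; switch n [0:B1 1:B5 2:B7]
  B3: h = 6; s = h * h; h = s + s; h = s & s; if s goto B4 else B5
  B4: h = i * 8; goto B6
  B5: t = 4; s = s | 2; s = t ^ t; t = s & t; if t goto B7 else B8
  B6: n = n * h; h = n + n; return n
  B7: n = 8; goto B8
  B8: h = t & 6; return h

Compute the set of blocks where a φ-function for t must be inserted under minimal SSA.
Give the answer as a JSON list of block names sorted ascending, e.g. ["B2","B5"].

idom tree: B1←B0 B2←B1 B3←B0 B4←B0 B5←B0 B6←B4 B7←B0 B8←B0
Dom∩ at merges:
  B1: preds {B0,B2}: {B0} ∩ {B0,B1,B2} = {B0}; idom=B0
  B4: preds {B0,B3}: {B0} ∩ {B0,B3} = {B0}; idom=B0
  B5: preds {B2,B3}: {B0,B1,B2} ∩ {B0,B3} = {B0}; idom=B0
  B7: preds {B2,B5}: {B0,B1,B2} ∩ {B0,B5} = {B0}; idom=B0
  B8: preds {B5,B7}: {B0,B5} ∩ {B0,B7} = {B0}; idom=B0

DF derivation:
  join B1 pred B0: · stop@B0
  join B1 pred B2: B2→B1 stop@B0
  join B4 pred B0: · stop@B0
  join B4 pred B3: B3 stop@B0
  join B5 pred B2: B2→B1 stop@B0
  join B5 pred B3: B3 stop@B0
  join B7 pred B2: B2→B1 stop@B0
  join B7 pred B5: B5 stop@B0
  join B8 pred B5: B5 stop@B0
  join B8 pred B7: B7 stop@B0
  DF(B0)=∅
  DF(B1)={B1,B5,B7}
  DF(B2)={B1,B5,B7}
  DF(B3)={B4,B5}
  DF(B4)=∅
  DF(B5)={B7,B8}
  DF(B6)=∅
  DF(B7)={B8}
  DF(B8)=∅

φ for t: defs {B1,B2,B5}
  DF⁺ = {B1,B5,B7,B8}

Answer: ["B1", "B5", "B7", "B8"]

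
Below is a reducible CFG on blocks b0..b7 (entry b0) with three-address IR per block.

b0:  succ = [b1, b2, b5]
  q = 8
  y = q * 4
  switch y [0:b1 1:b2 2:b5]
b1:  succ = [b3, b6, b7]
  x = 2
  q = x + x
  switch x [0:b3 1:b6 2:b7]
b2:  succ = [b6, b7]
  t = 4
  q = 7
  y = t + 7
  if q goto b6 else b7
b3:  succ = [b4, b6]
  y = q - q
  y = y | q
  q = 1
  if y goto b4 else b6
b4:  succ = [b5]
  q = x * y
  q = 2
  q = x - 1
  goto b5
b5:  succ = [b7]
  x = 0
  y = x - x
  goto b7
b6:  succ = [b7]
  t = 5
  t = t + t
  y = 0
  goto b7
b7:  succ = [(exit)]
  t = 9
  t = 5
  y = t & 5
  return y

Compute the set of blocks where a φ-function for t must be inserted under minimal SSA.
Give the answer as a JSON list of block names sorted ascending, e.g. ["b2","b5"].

Answer: ["b6", "b7"]

Analysis:
idom tree: b1←b0 b2←b0 b3←b1 b4←b3 b5←b0 b6←b0 b7←b0
Dom∩ at merges:
  b5: preds {b0,b4}: {b0} ∩ {b0,b1,b3,b4} = {b0}; idom=b0
  b6: preds {b1,b2,b3}: {b0,b1} ∩ {b0,b2} ∩ {b0,b1,b3} = {b0}; idom=b0
  b7: preds {b1,b2,b5,b6}: {b0,b1} ∩ {b0,b2} ∩ {b0,b5} ∩ {b0,b6} = {b0}; idom=b0

DF derivation:
  b5←b0: walk · to b0
  b5←b4: walk b4→b3→b1 to b0
  b6←b1: walk b1 to b0
  b6←b2: walk b2 to b0
  b6←b3: walk b3→b1 to b0
  b7←b1: walk b1 to b0
  b7←b2: walk b2 to b0
  b7←b5: walk b5 to b0
  b7←b6: walk b6 to b0
  b0: DF=∅
  b1: DF={b5,b6,b7}
  b2: DF={b6,b7}
  b3: DF={b5,b6}
  b4: DF={b5}
  b5: DF={b7}
  b6: DF={b7}
  b7: DF=∅

φ for t: defs {b2,b6,b7}
  DF⁺ = {b6,b7}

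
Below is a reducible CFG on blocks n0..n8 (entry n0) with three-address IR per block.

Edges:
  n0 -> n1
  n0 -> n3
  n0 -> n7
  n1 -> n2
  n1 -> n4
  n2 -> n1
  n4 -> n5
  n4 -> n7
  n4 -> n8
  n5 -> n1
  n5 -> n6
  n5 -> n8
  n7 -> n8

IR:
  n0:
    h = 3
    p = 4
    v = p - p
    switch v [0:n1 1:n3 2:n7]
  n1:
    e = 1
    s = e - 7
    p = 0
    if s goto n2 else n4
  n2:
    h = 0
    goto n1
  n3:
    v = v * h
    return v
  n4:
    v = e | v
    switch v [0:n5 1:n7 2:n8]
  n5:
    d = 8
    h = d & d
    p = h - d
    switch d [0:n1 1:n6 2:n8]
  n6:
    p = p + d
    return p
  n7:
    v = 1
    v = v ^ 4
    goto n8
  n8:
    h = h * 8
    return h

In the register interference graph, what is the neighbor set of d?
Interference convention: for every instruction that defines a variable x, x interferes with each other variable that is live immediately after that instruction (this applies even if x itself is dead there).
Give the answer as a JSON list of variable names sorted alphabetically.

Answer: ["h", "p", "v"]

Working:
Per-block:
  n0: def={h,p,v} ue=∅
  n1: def={e,p,s} ue=∅
  n2: def={h} ue=∅
  n3: def={v} ue={h,v}
  n4: def={v} ue={e,v}
  n5: def={d,h,p} ue=∅
  n6: def={p} ue={d,p}
  n7: def={v} ue=∅
  n8: def={h} ue={h}

Backward fixpoint:
  n0 li=∅ lo={h,v}
  n1 li={h,v} lo={e,h,v}
  n2 li={v} lo={h,v}
  n3 li={h,v} lo=∅
  n4 li={e,h,v} lo={h,v}
  n5 li={v} lo={d,h,p,v}
  n6 li={d,p} lo=∅
  n7 li={h} lo={h}
  n8 li={h} lo=∅

Conflict graph:
  d — {h,p,v}
  e — {h,p,s,v}
  h — {d,e,p,s,v}
  p — {d,e,h,s,v}
  s — {e,h,p,v}
  v — {d,e,h,p,s}

N(d) = ["h", "p", "v"]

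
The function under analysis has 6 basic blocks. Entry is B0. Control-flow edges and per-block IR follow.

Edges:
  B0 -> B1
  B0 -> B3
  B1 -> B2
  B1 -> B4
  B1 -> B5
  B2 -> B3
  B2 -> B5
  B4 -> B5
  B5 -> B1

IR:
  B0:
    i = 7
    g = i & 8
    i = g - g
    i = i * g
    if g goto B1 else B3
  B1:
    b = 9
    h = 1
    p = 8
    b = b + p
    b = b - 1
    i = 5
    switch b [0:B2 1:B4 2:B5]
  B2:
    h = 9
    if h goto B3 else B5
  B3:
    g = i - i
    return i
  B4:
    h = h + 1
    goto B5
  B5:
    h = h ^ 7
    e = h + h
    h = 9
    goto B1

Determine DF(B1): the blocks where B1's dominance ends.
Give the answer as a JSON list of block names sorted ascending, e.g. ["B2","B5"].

idom tree: B1←B0 B2←B1 B3←B0 B4←B1 B5←B1
Dom∩ at merges:
  B1: preds {B0,B5}: {B0} ∩ {B0,B1,B5} = {B0}; idom=B0
  B3: preds {B0,B2}: {B0} ∩ {B0,B1,B2} = {B0}; idom=B0
  B5: preds {B1,B2,B4}: {B0,B1} ∩ {B0,B1,B2} ∩ {B0,B1,B4} = {B0,B1}; idom=B1

DF derivation:
  join B1 pred B0: · stop@B0
  join B1 pred B5: B5→B1 stop@B0
  join B3 pred B0: · stop@B0
  join B3 pred B2: B2→B1 stop@B0
  join B5 pred B1: · stop@B1
  join B5 pred B2: B2 stop@B1
  join B5 pred B4: B4 stop@B1
  B0: DF=∅
  B1: DF={B1,B3}
  B2: DF={B3,B5}
  B3: DF=∅
  B4: DF={B5}
  B5: DF={B1}

DF(B1) = ["B1", "B3"]

Answer: ["B1", "B3"]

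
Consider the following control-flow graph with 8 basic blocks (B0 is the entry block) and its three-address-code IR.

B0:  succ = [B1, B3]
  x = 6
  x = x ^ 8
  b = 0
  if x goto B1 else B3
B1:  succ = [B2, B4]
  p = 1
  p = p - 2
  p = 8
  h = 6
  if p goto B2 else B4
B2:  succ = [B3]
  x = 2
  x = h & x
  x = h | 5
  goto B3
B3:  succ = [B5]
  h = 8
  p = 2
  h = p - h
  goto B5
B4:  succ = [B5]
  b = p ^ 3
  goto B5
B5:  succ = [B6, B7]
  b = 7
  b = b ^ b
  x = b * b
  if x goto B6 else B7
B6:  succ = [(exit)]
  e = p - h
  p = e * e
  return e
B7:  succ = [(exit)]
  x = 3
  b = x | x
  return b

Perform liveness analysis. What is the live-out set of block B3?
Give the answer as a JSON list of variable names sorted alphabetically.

Per-block:
  B0: def={b,x} ue=∅
  B1: def={h,p} ue=∅
  B2: def={x} ue={h}
  B3: def={h,p} ue=∅
  B4: def={b} ue={p}
  B5: def={b,x} ue=∅
  B6: def={e,p} ue={h,p}
  B7: def={b,x} ue=∅

Live sets:
  live B0: ∅→∅
  live B1: ∅→{h,p}
  live B2: {h}→∅
  live B3: ∅→{h,p}
  live B4: {h,p}→{h,p}
  live B5: {h,p}→{h,p}
  live B6: {h,p}→∅
  live B7: ∅→∅

live-out(B3) = ["h", "p"]

Answer: ["h", "p"]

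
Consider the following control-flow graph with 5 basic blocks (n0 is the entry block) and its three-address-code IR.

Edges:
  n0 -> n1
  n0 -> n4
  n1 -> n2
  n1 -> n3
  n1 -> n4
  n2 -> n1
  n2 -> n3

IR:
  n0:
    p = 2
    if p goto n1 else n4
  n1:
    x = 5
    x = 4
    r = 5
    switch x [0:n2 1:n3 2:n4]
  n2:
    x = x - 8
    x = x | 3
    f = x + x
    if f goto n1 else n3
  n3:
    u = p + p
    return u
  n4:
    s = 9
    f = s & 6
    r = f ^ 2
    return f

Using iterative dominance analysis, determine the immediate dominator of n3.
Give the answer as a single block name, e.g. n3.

Answer: n1

Working:
idom tree: n1←n0 n2←n1 n3←n1 n4←n0
Dom at joins:
  n1: preds {n0,n2}: {n0} ∩ {n0,n1,n2} = {n0}; idom=n0
  n3: preds {n1,n2}: {n0,n1} ∩ {n0,n1,n2} = {n0,n1}; idom=n1
  n4: preds {n0,n1}: {n0} ∩ {n0,n1} = {n0}; idom=n0

idom(n3) = n1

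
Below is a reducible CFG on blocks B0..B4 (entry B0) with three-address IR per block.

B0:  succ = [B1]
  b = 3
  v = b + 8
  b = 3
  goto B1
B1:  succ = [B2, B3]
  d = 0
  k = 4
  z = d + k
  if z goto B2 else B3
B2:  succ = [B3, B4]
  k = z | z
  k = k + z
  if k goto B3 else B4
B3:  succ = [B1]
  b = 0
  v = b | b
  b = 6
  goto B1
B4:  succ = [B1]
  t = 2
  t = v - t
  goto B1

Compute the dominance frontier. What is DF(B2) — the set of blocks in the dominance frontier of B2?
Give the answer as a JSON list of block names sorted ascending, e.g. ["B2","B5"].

Answer: ["B1", "B3"]

Analysis:
idom tree: B1←B0 B2←B1 B3←B1 B4←B2
Dom at joins:
  B1: preds {B0,B3,B4}: {B0} ∩ {B0,B1,B3} ∩ {B0,B1,B2,B4} = {B0}; idom=B0
  B3: preds {B1,B2}: {B0,B1} ∩ {B0,B1,B2} = {B0,B1}; idom=B1

DF derivation:
  join B1 pred B0: · stop@B0
  join B1 pred B3: B3→B1 stop@B0
  join B1 pred B4: B4→B2→B1 stop@B0
  join B3 pred B1: · stop@B1
  join B3 pred B2: B2 stop@B1
  B0: DF=∅
  B1: DF={B1}
  B2: DF={B1,B3}
  B3: DF={B1}
  B4: DF={B1}

DF(B2) = ["B1", "B3"]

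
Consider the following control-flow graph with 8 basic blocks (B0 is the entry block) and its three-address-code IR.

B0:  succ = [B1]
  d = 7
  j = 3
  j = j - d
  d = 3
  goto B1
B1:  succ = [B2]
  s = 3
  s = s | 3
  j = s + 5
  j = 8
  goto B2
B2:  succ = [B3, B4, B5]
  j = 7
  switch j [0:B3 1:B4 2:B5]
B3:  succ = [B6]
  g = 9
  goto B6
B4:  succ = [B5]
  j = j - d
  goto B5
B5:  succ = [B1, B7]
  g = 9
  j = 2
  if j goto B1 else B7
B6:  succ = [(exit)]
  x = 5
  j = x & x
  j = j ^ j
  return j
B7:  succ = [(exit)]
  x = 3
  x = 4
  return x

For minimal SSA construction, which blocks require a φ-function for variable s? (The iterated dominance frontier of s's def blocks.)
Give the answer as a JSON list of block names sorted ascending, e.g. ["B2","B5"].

Answer: ["B1"]

Working:
idom tree: B1←B0 B2←B1 B3←B2 B4←B2 B5←B2 B6←B3 B7←B5
Join-block Dom:
  B1: preds {B0,B5}: {B0} ∩ {B0,B1,B2,B5} = {B0}; idom=B0
  B5: preds {B2,B4}: {B0,B1,B2} ∩ {B0,B1,B2,B4} = {B0,B1,B2}; idom=B2

DF derivation:
  join B1 pred B0: · stop@B0
  join B1 pred B5: B5→B2→B1 stop@B0
  join B5 pred B2: · stop@B2
  join B5 pred B4: B4 stop@B2
  B0: DF=∅
  B1: DF={B1}
  B2: DF={B1}
  B3: DF=∅
  B4: DF={B5}
  B5: DF={B1}
  B6: DF=∅
  B7: DF=∅

φ for s: defs {B1}
  DF⁺ = {B1}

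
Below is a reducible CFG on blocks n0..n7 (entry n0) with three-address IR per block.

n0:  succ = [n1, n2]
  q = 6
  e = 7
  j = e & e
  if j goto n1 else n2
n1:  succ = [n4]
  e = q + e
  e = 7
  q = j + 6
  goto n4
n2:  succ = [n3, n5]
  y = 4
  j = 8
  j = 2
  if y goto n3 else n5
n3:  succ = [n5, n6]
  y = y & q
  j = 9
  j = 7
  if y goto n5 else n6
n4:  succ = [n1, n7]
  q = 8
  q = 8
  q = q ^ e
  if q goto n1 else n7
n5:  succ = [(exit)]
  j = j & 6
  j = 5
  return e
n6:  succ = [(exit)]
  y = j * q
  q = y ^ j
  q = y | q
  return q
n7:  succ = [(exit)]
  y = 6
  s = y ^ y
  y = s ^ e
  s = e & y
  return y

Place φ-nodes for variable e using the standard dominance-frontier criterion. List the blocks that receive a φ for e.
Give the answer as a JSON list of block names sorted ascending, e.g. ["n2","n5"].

Answer: ["n1"]

Analysis:
idom tree: n1←n0 n2←n0 n3←n2 n4←n1 n5←n2 n6←n3 n7←n4
Dom at joins:
  n1: preds {n0,n4}: {n0} ∩ {n0,n1,n4} = {n0}; idom=n0
  n5: preds {n2,n3}: {n0,n2} ∩ {n0,n2,n3} = {n0,n2}; idom=n2

Frontier:
  n1←n0: walk · to n0
  n1←n4: walk n4→n1 to n0
  n5←n2: walk · to n2
  n5←n3: walk n3 to n2
  DF(n0)=∅
  DF(n1)={n1}
  DF(n2)=∅
  DF(n3)={n5}
  DF(n4)={n1}
  DF(n5)=∅
  DF(n6)=∅
  DF(n7)=∅

φ for e: defs {n0,n1}
  DF⁺ = {n1}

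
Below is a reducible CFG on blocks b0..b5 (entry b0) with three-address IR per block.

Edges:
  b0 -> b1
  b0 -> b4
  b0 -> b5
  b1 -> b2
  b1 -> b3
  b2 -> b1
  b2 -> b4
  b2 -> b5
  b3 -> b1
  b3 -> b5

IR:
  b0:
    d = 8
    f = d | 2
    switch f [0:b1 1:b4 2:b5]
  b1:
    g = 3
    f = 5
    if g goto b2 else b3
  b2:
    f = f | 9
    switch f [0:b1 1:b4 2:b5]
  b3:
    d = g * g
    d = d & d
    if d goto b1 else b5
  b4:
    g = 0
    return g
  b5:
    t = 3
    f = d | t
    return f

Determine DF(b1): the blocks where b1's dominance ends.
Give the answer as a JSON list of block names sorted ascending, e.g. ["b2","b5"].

Answer: ["b1", "b4", "b5"]

Derivation:
idom tree: b1←b0 b2←b1 b3←b1 b4←b0 b5←b0
Join-block Dom:
  b1: preds {b0,b2,b3}: {b0} ∩ {b0,b1,b2} ∩ {b0,b1,b3} = {b0}; idom=b0
  b4: preds {b0,b2}: {b0} ∩ {b0,b1,b2} = {b0}; idom=b0
  b5: preds {b0,b2,b3}: {b0} ∩ {b0,b1,b2} ∩ {b0,b1,b3} = {b0}; idom=b0

Frontier:
  join b1 pred b0: · stop@b0
  join b1 pred b2: b2→b1 stop@b0
  join b1 pred b3: b3→b1 stop@b0
  join b4 pred b0: · stop@b0
  join b4 pred b2: b2→b1 stop@b0
  join b5 pred b0: · stop@b0
  join b5 pred b2: b2→b1 stop@b0
  join b5 pred b3: b3→b1 stop@b0
  b0 → ∅
  b1 → {b1,b4,b5}
  b2 → {b1,b4,b5}
  b3 → {b1,b5}
  b4 → ∅
  b5 → ∅

DF(b1) = ["b1", "b4", "b5"]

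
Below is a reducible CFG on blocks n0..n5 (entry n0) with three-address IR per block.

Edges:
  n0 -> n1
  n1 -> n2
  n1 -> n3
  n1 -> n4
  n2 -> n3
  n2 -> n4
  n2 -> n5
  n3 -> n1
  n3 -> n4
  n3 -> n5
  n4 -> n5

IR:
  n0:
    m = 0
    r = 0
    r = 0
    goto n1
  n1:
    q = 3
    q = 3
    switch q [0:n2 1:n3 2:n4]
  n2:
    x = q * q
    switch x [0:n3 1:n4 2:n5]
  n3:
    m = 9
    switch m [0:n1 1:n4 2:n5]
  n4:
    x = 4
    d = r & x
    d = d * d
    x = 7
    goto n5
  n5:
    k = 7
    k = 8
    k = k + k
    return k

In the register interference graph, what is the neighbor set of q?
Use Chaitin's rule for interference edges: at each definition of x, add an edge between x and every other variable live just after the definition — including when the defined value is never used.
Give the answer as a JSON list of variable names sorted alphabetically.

Answer: ["r"]

Working:
def/use:
  n0: def={m,r} ue=∅
  n1: def={q} ue=∅
  n2: def={x} ue={q}
  n3: def={m} ue=∅
  n4: def={d,x} ue={r}
  n5: def={k} ue=∅

Backward fixpoint:
  live n0: ∅→{r}
  live n1: {r}→{q,r}
  live n2: {q,r}→{r}
  live n3: {r}→{r}
  live n4: {r}→∅
  live n5: ∅→∅

Conflict graph:
  d↔∅
  k↔∅
  m↔{r}
  q↔{r}
  r↔{m,q,x}
  x↔{r}

N(q) = ["r"]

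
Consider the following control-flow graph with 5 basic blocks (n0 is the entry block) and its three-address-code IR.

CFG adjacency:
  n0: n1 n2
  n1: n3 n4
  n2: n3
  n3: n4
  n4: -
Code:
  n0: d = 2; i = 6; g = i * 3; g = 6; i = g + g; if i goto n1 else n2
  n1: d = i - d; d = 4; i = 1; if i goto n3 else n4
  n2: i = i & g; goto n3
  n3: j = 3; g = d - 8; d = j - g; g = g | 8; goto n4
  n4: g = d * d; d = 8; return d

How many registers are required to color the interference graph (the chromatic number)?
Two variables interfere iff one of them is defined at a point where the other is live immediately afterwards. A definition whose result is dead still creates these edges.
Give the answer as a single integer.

def/use:
  n0: def={d,g,i} ue=∅
  n1: def={d,i} ue={d,i}
  n2: def={i} ue={g,i}
  n3: def={d,g,j} ue={d}
  n4: def={d,g} ue={d}

Live sets:
  live n0: ∅→{d,g,i}
  live n1: {d,i}→{d}
  live n2: {d,g,i}→{d}
  live n3: {d}→{d}
  live n4: {d}→∅

Interfere edges:
  d: {g,i,j}
  g: {d,i,j}
  i: {d,g}
  j: {d,g}

Registers:
  lower bound: {d,g,i} mutually conflict ⇒ χ ≥ 3
  assign d→r0 g→r1 i→r2 j→r2 — no edge inside a register ⇒ χ ≤ 3
  χ = 3

Answer: 3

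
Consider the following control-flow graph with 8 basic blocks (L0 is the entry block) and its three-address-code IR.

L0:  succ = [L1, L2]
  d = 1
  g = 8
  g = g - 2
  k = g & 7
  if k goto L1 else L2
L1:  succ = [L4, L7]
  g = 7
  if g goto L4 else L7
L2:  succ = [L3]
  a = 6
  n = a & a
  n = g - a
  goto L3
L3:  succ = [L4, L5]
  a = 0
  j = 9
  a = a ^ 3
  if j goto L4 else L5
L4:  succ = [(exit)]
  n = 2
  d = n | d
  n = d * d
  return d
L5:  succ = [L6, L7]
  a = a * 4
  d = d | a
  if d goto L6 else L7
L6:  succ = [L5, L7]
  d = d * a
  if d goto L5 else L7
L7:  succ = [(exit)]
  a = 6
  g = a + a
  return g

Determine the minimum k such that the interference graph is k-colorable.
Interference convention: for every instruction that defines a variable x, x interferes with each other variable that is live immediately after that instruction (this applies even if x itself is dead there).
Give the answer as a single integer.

Answer: 4

Analysis:
def/use:
  L0: def={d,g,k} ue=∅
  L1: def={g} ue=∅
  L2: def={a,n} ue={g}
  L3: def={a,j} ue=∅
  L4: def={d,n} ue={d}
  L5: def={a,d} ue={a,d}
  L6: def={d} ue={a,d}
  L7: def={a,g} ue=∅

Liveness:
  L0 li=∅ lo={d,g}
  L1 li={d} lo={d}
  L2 li={d,g} lo={d}
  L3 li={d} lo={a,d}
  L4 li={d} lo=∅
  L5 li={a,d} lo={a,d}
  L6 li={a,d} lo={a,d}
  L7 li=∅ lo=∅

Interfere edges:
  a — {d,g,j,n}
  d — {a,g,j,k,n}
  g — {a,d,k,n}
  j — {a,d}
  k — {d,g}
  n — {a,d,g}

Colouring:
  lower bound: {a,d,g,n} mutually conflict ⇒ χ ≥ 4
  assign a→c1 d→c0 g→c2 j→c2 k→c1 n→c3 — no edge inside a register ⇒ χ ≤ 4
  χ = 4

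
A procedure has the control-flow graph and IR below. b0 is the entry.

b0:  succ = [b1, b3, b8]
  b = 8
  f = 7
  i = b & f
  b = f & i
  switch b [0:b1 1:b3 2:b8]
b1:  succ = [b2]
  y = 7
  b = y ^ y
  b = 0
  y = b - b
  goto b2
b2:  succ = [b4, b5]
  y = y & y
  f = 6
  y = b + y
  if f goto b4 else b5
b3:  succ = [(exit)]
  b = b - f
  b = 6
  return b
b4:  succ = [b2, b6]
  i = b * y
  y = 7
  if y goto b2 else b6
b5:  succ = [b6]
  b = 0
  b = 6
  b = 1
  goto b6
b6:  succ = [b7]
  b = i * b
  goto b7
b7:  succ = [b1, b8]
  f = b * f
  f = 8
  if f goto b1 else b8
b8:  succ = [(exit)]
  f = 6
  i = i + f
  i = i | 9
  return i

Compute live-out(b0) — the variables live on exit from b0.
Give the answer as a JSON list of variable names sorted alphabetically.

def/use:
  b0: def={b,f,i} ue=∅
  b1: def={b,y} ue=∅
  b2: def={f,y} ue={b,y}
  b3: def={b} ue={b,f}
  b4: def={i,y} ue={b,y}
  b5: def={b} ue=∅
  b6: def={b} ue={b,i}
  b7: def={f} ue={b,f}
  b8: def={f,i} ue={i}

Live sets:
  b0 li=∅ lo={b,f,i}
  b1 li={i} lo={b,i,y}
  b2 li={b,i,y} lo={b,f,i,y}
  b3 li={b,f} lo=∅
  b4 li={b,f,y} lo={b,f,i,y}
  b5 li={f,i} lo={b,f,i}
  b6 li={b,f,i} lo={b,f,i}
  b7 li={b,f,i} lo={i}
  b8 li={i} lo=∅

live-out(b0) = ["b", "f", "i"]

Answer: ["b", "f", "i"]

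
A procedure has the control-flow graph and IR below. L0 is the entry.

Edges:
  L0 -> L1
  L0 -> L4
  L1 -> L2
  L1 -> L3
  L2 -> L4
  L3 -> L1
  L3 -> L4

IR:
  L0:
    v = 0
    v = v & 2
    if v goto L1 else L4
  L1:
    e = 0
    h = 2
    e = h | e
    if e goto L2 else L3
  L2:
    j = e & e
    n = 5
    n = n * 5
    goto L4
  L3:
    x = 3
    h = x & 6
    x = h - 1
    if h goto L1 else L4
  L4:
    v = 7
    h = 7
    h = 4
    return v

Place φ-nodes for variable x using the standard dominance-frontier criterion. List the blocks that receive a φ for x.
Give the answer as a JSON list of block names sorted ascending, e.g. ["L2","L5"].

Answer: ["L1", "L4"]

Working:
idom tree: L1←L0 L2←L1 L3←L1 L4←L0
Dom∩ at merges:
  L1: preds {L0,L3}: {L0} ∩ {L0,L1,L3} = {L0}; idom=L0
  L4: preds {L0,L2,L3}: {L0} ∩ {L0,L1,L2} ∩ {L0,L1,L3} = {L0}; idom=L0

DF derivation:
  join L1 pred L0: · stop@L0
  join L1 pred L3: L3→L1 stop@L0
  join L4 pred L0: · stop@L0
  join L4 pred L2: L2→L1 stop@L0
  join L4 pred L3: L3→L1 stop@L0
  L0 → ∅
  L1 → {L1,L4}
  L2 → {L4}
  L3 → {L1,L4}
  L4 → ∅

φ for x: defs {L3}
  DF⁺ = {L1,L4}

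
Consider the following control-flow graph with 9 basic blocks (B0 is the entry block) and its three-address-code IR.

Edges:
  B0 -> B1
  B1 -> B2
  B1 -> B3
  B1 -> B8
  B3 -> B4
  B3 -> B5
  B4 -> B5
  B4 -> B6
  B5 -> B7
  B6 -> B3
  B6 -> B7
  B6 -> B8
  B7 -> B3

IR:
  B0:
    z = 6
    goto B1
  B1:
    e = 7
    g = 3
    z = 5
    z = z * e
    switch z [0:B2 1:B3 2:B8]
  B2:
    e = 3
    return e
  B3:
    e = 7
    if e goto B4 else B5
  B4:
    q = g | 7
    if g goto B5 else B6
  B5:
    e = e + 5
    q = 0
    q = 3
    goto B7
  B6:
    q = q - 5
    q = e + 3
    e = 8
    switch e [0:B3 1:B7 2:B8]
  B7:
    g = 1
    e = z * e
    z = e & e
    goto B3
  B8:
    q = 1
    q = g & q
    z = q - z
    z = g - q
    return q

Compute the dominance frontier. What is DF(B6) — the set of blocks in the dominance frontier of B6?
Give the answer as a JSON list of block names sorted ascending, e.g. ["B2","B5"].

idom tree: B1←B0 B2←B1 B3←B1 B4←B3 B5←B3 B6←B4 B7←B3 B8←B1
Dom at joins:
  B3: preds {B1,B6,B7}: {B0,B1} ∩ {B0,B1,B3,B4,B6} ∩ {B0,B1,B3,B7} = {B0,B1}; idom=B1
  B5: preds {B3,B4}: {B0,B1,B3} ∩ {B0,B1,B3,B4} = {B0,B1,B3}; idom=B3
  B7: preds {B5,B6}: {B0,B1,B3,B5} ∩ {B0,B1,B3,B4,B6} = {B0,B1,B3}; idom=B3
  B8: preds {B1,B6}: {B0,B1} ∩ {B0,B1,B3,B4,B6} = {B0,B1}; idom=B1

Frontier:
  B3←B1: walk · to B1
  B3←B6: walk B6→B4→B3 to B1
  B3←B7: walk B7→B3 to B1
  B5←B3: walk · to B3
  B5←B4: walk B4 to B3
  B7←B5: walk B5 to B3
  B7←B6: walk B6→B4 to B3
  B8←B1: walk · to B1
  B8←B6: walk B6→B4→B3 to B1
  B0 → ∅
  B1 → ∅
  B2 → ∅
  B3 → {B3,B8}
  B4 → {B3,B5,B7,B8}
  B5 → {B7}
  B6 → {B3,B7,B8}
  B7 → {B3}
  B8 → ∅

DF(B6) = ["B3", "B7", "B8"]

Answer: ["B3", "B7", "B8"]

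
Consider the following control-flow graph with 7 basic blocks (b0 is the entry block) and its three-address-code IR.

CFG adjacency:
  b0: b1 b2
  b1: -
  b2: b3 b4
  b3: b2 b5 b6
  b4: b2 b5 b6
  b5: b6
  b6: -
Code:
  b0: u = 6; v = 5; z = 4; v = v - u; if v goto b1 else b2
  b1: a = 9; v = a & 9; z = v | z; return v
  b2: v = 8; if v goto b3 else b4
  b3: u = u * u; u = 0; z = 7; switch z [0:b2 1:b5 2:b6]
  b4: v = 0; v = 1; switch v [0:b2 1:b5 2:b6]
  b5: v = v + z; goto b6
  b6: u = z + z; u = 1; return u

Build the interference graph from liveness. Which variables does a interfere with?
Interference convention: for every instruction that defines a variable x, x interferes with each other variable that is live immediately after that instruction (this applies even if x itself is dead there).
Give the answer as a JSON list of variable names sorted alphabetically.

def/use:
  b0: {u,v,z} / ∅
  b1: {a,v,z} / {z}
  b2: {v} / ∅
  b3: {u,z} / {u}
  b4: {v} / ∅
  b5: {v} / {v,z}
  b6: {u} / {z}

Live sets:
  b0: in=∅ out={u,z}
  b1: in={z} out=∅
  b2: in={u,z} out={u,v,z}
  b3: in={u,v} out={u,v,z}
  b4: in={u,z} out={u,v,z}
  b5: in={v,z} out={z}
  b6: in={z} out=∅

Interference:
  a↔{z}
  u↔{v,z}
  v↔{u,z}
  z↔{a,u,v}

N(a) = ["z"]

Answer: ["z"]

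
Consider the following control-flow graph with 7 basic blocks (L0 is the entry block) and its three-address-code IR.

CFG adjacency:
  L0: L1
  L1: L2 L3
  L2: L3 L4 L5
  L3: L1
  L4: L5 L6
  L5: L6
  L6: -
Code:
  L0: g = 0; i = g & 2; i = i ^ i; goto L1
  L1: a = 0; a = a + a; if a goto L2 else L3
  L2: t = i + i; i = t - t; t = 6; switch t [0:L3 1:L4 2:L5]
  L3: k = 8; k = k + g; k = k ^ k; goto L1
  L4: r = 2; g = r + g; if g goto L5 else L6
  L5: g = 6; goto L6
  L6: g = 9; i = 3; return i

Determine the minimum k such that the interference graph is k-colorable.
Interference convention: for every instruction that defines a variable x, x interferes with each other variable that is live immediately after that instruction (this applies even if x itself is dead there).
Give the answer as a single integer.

Answer: 3

Analysis:
Per-block:
  L0: {g,i} / ∅
  L1: {a} / ∅
  L2: {i,t} / {i}
  L3: {k} / {g}
  L4: {g,r} / {g}
  L5: {g} / ∅
  L6: {g,i} / ∅

Backward fixpoint:
  L0: in=∅ out={g,i}
  L1: in={g,i} out={g,i}
  L2: in={g,i} out={g,i}
  L3: in={g,i} out={g,i}
  L4: in={g} out=∅
  L5: in=∅ out=∅
  L6: in=∅ out=∅

Interfere edges:
  a: {g,i}
  g: {a,i,k,r,t}
  i: {a,g,k,t}
  k: {g,i}
  r: {g}
  t: {g,i}

Registers:
  lower bound: {a,g,i} mutually conflict ⇒ χ ≥ 3
  assign a→c2 g→c0 i→c1 k→c2 r→c1 t→c2 — no edge inside a register ⇒ χ ≤ 3
  χ = 3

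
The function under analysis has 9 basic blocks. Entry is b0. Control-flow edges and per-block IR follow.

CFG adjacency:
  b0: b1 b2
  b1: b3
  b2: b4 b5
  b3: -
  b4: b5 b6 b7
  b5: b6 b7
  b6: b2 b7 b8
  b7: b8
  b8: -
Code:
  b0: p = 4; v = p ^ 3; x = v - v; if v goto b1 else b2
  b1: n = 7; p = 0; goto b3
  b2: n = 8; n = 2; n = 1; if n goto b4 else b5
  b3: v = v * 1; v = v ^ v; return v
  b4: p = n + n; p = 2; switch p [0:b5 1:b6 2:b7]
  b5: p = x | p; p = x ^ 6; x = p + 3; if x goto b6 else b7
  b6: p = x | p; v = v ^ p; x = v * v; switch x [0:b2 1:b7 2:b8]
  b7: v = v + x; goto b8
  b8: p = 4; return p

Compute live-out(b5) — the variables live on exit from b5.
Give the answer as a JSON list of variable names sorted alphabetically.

Answer: ["p", "v", "x"]

Derivation:
def/use:
  b0 def {p,v,x} use ∅
  b1 def {n,p} use ∅
  b2 def {n} use ∅
  b3 def {v} use {v}
  b4 def {p} use {n}
  b5 def {p,x} use {p,x}
  b6 def {p,v,x} use {p,v,x}
  b7 def {v} use {v,x}
  b8 def {p} use ∅

Backward fixpoint:
  live b0: ∅→{p,v,x}
  live b1: {v}→{v}
  live b2: {p,v,x}→{n,p,v,x}
  live b3: {v}→∅
  live b4: {n,v,x}→{p,v,x}
  live b5: {p,v,x}→{p,v,x}
  live b6: {p,v,x}→{p,v,x}
  live b7: {v,x}→∅
  live b8: ∅→∅

live-out(b5) = ["p", "v", "x"]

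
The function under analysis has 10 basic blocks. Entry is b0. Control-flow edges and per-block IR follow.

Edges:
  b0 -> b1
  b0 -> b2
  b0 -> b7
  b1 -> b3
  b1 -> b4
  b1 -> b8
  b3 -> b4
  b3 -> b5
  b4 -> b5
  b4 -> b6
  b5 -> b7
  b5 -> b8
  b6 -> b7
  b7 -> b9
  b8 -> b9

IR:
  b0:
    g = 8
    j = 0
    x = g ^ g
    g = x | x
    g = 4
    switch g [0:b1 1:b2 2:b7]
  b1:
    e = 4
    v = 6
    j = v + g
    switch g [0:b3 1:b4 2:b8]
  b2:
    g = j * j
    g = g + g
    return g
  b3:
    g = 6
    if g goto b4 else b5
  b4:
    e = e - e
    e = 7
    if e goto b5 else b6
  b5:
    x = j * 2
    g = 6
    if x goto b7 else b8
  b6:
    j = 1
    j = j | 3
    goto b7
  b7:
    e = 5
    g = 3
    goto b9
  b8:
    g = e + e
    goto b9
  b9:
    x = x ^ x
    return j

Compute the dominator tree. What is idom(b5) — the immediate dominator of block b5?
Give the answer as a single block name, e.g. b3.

Answer: b1

Working:
idom tree: b1←b0 b2←b0 b3←b1 b4←b1 b5←b1 b6←b4 b7←b0 b8←b1 b9←b0
Dom at joins:
  b4: preds {b1,b3}: {b0,b1} ∩ {b0,b1,b3} = {b0,b1}; idom=b1
  b5: preds {b3,b4}: {b0,b1,b3} ∩ {b0,b1,b4} = {b0,b1}; idom=b1
  b7: preds {b0,b5,b6}: {b0} ∩ {b0,b1,b5} ∩ {b0,b1,b4,b6} = {b0}; idom=b0
  b8: preds {b1,b5}: {b0,b1} ∩ {b0,b1,b5} = {b0,b1}; idom=b1
  b9: preds {b7,b8}: {b0,b7} ∩ {b0,b1,b8} = {b0}; idom=b0

idom(b5) = b1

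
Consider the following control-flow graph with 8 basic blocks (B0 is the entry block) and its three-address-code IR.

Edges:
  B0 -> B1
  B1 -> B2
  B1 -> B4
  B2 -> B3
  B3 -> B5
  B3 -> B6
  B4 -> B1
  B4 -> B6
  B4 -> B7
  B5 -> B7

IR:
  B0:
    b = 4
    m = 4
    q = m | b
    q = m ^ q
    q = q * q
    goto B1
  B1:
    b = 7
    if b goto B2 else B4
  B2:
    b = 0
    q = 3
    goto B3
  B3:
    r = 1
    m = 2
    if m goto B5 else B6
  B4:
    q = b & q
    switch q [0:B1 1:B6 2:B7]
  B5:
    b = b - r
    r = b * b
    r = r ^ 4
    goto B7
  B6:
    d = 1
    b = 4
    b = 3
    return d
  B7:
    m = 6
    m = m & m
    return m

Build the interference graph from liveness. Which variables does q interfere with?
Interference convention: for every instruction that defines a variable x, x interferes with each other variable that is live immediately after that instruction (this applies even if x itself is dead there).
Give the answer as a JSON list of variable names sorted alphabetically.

Block summaries:
  B0: def={b,m,q} ue=∅
  B1: def={b} ue=∅
  B2: def={b,q} ue=∅
  B3: def={m,r} ue=∅
  B4: def={q} ue={b,q}
  B5: def={b,r} ue={b,r}
  B6: def={b,d} ue=∅
  B7: def={m} ue=∅

Live sets:
  live B0: ∅→{q}
  live B1: {q}→{b,q}
  live B2: ∅→{b}
  live B3: {b}→{b,r}
  live B4: {b,q}→{q}
  live B5: {b,r}→∅
  live B6: ∅→∅
  live B7: ∅→∅

Conflict graph:
  b: {d,m,q,r}
  d: {b}
  m: {b,q,r}
  q: {b,m}
  r: {b,m}

N(q) = ["b", "m"]

Answer: ["b", "m"]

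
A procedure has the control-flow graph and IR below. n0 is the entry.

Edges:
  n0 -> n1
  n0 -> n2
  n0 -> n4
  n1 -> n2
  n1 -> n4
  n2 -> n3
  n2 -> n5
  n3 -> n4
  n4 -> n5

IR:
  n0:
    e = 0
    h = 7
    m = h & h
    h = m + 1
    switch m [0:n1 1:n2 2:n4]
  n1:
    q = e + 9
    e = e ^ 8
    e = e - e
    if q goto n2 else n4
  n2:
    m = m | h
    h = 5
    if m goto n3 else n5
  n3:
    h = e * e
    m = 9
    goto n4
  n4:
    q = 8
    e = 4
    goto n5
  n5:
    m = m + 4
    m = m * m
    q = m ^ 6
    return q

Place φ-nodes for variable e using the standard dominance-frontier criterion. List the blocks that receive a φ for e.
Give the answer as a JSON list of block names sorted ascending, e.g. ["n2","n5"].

idom tree: n1←n0 n2←n0 n3←n2 n4←n0 n5←n0
Dom∩ at merges:
  n2: preds {n0,n1}: {n0} ∩ {n0,n1} = {n0}; idom=n0
  n4: preds {n0,n1,n3}: {n0} ∩ {n0,n1} ∩ {n0,n2,n3} = {n0}; idom=n0
  n5: preds {n2,n4}: {n0,n2} ∩ {n0,n4} = {n0}; idom=n0

Frontier:
  n2←n0: walk · to n0
  n2←n1: walk n1 to n0
  n4←n0: walk · to n0
  n4←n1: walk n1 to n0
  n4←n3: walk n3→n2 to n0
  n5←n2: walk n2 to n0
  n5←n4: walk n4 to n0
  n0: DF=∅
  n1: DF={n2,n4}
  n2: DF={n4,n5}
  n3: DF={n4}
  n4: DF={n5}
  n5: DF=∅

φ for e: defs {n0,n1,n4}
  DF⁺ = {n2,n4,n5}

Answer: ["n2", "n4", "n5"]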